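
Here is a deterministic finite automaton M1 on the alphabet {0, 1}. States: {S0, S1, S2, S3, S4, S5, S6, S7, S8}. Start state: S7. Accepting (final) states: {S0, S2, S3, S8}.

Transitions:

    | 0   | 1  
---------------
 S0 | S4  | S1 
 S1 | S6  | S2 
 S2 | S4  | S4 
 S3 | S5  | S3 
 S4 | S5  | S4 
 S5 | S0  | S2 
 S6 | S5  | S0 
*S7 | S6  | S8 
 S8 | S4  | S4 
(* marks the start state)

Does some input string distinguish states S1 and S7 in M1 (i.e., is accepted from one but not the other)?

States {S3} cannot be reached from the start state, so discard them.
Initial partition by acceptance: {S0,S2,S8} | {S1,S4,S5,S6,S7}.
Split {S1,S4,S5,S6,S7} by δ(·,0) → {S1,S4,S6,S7} and {S5}.
Split {S1,S4,S6,S7} by δ(·,0) → {S1,S7} and {S4,S6}.
On input 1, block {S0,S2,S8} splits into {S2,S8} and {S0}.
Split {S4,S6} by δ(·,1) → {S4} and {S6}.
Stable partition: {S2,S8} | {S1,S7} | {S5} | {S4} | {S0} | {S6} — 6 equivalence classes.
S1 and S7 lie in the same block of the stable partition, so they are equivalent — no string distinguishes them.

No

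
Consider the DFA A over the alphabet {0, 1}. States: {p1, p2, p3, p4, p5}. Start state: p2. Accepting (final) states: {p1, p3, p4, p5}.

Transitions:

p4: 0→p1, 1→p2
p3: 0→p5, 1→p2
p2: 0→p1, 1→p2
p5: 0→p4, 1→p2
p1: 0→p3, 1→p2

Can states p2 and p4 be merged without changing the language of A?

P0 = {p1,p3,p4,p5} | {p2}.
No further refinement is possible. Final partition (2 blocks): {p1,p3,p4,p5} | {p2}.
p2 and p4 end up in different blocks, so they are distinguishable. For instance, the string 'ε' is accepted from only p4.

No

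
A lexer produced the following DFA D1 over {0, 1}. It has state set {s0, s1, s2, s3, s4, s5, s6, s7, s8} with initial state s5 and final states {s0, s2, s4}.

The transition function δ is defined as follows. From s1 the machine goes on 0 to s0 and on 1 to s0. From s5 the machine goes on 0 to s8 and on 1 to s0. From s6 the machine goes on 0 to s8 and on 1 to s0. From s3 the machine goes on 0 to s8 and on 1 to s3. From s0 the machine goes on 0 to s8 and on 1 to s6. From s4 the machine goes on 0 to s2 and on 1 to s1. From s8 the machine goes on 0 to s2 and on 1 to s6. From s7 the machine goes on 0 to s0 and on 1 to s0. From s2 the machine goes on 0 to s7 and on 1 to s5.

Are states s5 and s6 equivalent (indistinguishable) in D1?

Reachable states from the start: {s0,s2,s5,s6,s7,s8}. Unreachable: {s1,s3,s4} — drop them.
P0 = {s0,s2} | {s5,s6,s7,s8}.
Refine {s5,s6,s7,s8} on symbol 0: members go to different blocks, giving {s5,s6} and {s7,s8}.
Refine {s7,s8} on symbol 1: members go to different blocks, giving {s7} and {s8}.
On input 0, block {s0,s2} splits into {s0} and {s2}.
The partition is now stable with 5 blocks: {s0} | {s5,s6} | {s7} | {s8} | {s2}.
s5 and s6 lie in the same block of the stable partition, so they are equivalent — no string distinguishes them.

Yes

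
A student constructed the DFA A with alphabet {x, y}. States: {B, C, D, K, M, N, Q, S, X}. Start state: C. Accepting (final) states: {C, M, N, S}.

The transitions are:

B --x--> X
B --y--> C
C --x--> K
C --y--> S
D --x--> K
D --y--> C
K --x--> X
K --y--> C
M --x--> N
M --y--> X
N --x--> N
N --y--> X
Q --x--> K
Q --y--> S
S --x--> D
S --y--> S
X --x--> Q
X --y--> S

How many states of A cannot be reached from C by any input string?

No path from C leads to B, M, N; the other 6 states are all reachable.

3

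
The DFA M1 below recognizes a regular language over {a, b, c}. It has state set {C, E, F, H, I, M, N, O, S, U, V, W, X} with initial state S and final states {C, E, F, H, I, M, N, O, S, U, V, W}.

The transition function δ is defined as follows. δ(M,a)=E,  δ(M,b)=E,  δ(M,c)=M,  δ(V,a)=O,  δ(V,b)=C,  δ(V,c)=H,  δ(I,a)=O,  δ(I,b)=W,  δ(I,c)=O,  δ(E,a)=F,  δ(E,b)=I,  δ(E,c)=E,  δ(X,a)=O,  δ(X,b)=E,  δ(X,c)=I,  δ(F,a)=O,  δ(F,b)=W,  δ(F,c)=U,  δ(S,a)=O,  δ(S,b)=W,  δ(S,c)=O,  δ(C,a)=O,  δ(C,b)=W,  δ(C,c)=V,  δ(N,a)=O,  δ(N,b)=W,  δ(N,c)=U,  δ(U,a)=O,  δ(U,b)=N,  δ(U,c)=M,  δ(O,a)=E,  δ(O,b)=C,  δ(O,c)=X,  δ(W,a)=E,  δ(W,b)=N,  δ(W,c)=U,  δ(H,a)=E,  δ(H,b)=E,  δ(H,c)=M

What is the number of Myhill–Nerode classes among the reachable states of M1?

Every state is reachable, so we keep all 13.
P0 = {C,E,F,H,I,M,N,O,S,U,V,W} | {X}.
On input c, block {C,E,F,H,I,M,N,O,S,U,V,W} splits into {C,E,F,H,I,M,N,S,U,V,W} and {O}.
Split {C,E,F,H,I,M,N,S,U,V,W} by δ(·,a) → {C,F,I,N,S,U,V} and {E,H,M,W}.
Refine {C,F,I,N,S,U,V} on symbol b: members go to different blocks, giving {C,F,I,N,S} and {U,V}.
Split {C,F,I,N,S} by δ(·,c) → {C,F,N} and {I,S}.
On input a, block {E,H,M,W} splits into {H,M,W} and {E}.
On input b, block {H,M,W} splits into {H,M} and {W}.
Stable partition: {C,F,N} | {X} | {O} | {H,M} | {U,V} | {I,S} | {E} | {W} — 8 equivalence classes.

8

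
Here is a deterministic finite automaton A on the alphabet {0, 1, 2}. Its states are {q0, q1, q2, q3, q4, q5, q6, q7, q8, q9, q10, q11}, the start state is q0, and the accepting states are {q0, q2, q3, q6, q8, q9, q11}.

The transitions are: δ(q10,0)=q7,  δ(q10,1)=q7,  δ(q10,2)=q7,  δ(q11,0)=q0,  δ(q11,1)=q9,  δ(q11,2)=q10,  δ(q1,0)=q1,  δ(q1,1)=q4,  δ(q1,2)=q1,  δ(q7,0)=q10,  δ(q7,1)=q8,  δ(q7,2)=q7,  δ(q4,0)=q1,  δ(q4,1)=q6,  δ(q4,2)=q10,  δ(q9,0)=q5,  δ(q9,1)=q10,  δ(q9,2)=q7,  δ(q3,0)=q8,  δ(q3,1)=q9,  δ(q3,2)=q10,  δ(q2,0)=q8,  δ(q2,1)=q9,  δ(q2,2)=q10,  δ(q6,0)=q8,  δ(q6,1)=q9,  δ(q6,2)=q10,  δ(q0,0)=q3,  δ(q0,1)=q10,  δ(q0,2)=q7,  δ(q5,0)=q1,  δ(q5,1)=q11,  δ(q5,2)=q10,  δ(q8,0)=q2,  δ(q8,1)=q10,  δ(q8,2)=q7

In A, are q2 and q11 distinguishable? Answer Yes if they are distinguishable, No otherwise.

Every state is reachable, so we keep all 12.
Initial partition by acceptance: {q0,q2,q3,q6,q8,q9,q11} | {q1,q4,q5,q7,q10}.
Refine {q0,q2,q3,q6,q8,q9,q11} on symbol 0: members go to different blocks, giving {q0,q2,q3,q6,q8,q11} and {q9}.
On input 1, block {q0,q2,q3,q6,q8,q11} splits into {q2,q3,q6,q11} and {q0,q8}.
Split {q1,q4,q5,q7,q10} by δ(·,1) → {q1,q10} and {q4,q5} and {q7}.
Split {q1,q10} by δ(·,0) → {q1} and {q10}.
Stable partition: {q2,q3,q6,q11} | {q1} | {q9} | {q0,q8} | {q4,q5} | {q7} | {q10} — 7 equivalence classes.
q2 and q11 lie in the same block of the stable partition, so they are equivalent — no string distinguishes them.

No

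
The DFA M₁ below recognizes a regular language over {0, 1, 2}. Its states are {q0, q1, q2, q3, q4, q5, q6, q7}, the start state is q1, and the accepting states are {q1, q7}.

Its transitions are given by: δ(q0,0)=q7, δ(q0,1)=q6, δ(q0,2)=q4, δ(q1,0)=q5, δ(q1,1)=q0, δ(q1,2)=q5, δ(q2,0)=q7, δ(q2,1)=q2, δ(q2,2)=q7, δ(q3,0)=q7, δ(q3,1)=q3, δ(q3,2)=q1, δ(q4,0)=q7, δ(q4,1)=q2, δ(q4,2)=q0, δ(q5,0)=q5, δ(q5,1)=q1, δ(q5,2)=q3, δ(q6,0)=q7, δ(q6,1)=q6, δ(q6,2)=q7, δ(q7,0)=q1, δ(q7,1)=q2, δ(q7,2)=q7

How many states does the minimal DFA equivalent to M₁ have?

6

P0 = {q1,q7} | {q0,q2,q3,q4,q5,q6}.
Split {q1,q7} by δ(·,0) → {q1} and {q7}.
On input 0, block {q0,q2,q3,q4,q5,q6} splits into {q0,q2,q3,q4,q6} and {q5}.
On input 2, block {q0,q2,q3,q4,q6} splits into {q0,q4} and {q2,q6} and {q3}.
The partition is now stable with 6 blocks: {q1} | {q0,q4} | {q7} | {q5} | {q2,q6} | {q3}.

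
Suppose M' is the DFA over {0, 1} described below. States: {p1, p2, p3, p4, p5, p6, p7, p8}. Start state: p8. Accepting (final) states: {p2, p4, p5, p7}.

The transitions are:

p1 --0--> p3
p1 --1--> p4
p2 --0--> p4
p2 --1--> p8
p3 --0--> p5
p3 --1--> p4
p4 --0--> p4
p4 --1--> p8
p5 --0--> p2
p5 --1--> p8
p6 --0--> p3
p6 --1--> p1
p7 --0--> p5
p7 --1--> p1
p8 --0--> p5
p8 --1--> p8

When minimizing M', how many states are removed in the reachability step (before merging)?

Starting at p8 and following transitions, the reachable set is {p2, p4, p5, p8}. That leaves p1, p3, p6, p7 unreachable — 4 in total.

4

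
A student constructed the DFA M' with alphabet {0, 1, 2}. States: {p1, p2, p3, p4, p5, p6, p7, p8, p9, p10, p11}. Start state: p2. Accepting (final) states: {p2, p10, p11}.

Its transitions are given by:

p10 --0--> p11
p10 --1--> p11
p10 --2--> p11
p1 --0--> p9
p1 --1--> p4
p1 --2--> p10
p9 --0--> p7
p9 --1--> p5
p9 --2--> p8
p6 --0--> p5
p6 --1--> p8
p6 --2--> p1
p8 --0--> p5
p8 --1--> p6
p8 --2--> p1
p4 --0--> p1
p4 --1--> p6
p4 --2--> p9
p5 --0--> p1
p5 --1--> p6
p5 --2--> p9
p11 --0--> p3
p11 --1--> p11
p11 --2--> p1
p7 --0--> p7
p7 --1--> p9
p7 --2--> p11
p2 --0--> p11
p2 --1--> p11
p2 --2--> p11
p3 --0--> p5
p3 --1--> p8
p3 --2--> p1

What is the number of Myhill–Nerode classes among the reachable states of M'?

7

All states are reachable from the start state.
P0 = {p2,p10,p11} | {p1,p3,p4,p5,p6,p7,p8,p9}.
On input 0, block {p2,p10,p11} splits into {p2,p10} and {p11}.
On input 2, block {p1,p3,p4,p5,p6,p7,p8,p9} splits into {p3,p4,p5,p6,p8,p9} and {p1} and {p7}.
Refine {p3,p4,p5,p6,p8,p9} on symbol 0: members go to different blocks, giving {p3,p6,p8} and {p4,p5} and {p9}.
Stable partition: {p2,p10} | {p3,p6,p8} | {p11} | {p1} | {p7} | {p4,p5} | {p9} — 7 equivalence classes.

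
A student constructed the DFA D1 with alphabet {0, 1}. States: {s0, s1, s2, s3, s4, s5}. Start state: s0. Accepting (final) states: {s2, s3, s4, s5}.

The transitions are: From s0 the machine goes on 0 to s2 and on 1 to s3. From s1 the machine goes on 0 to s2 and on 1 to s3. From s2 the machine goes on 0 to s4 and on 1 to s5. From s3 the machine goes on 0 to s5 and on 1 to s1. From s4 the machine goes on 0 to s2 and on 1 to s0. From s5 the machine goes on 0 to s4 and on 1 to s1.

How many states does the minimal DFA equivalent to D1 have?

5

All states are reachable from the start state.
Initial partition by acceptance: {s2,s3,s4,s5} | {s0,s1}.
Split {s2,s3,s4,s5} by δ(·,1) → {s3,s4,s5} and {s2}.
Refine {s3,s4,s5} on symbol 0: members go to different blocks, giving {s3,s5} and {s4}.
On input 0, block {s3,s5} splits into {s3} and {s5}.
The partition is now stable with 5 blocks: {s3} | {s0,s1} | {s2} | {s4} | {s5}.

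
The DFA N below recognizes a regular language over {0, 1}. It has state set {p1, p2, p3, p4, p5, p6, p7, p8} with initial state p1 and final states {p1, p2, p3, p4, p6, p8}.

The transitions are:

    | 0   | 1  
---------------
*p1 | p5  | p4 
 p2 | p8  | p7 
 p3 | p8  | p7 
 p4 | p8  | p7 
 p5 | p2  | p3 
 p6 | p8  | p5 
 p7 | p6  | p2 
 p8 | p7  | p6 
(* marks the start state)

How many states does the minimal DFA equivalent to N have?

All states are reachable from the start state.
Start with accepting vs non-accepting: {p1,p2,p3,p4,p6,p8} | {p5,p7}.
Split {p1,p2,p3,p4,p6,p8} by δ(·,0) → {p2,p3,p4,p6} and {p1,p8}.
The partition is now stable with 3 blocks: {p2,p3,p4,p6} | {p5,p7} | {p1,p8}.

3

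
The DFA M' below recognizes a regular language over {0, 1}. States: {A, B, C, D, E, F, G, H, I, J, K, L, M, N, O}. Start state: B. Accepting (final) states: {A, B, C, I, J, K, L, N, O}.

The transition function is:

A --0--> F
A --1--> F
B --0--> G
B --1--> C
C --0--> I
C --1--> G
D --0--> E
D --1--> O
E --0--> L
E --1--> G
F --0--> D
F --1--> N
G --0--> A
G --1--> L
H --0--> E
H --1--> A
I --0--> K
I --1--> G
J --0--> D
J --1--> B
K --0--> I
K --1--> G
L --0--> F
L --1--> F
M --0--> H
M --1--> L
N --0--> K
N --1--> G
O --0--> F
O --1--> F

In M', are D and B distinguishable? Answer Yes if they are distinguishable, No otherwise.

States {H,J,M} cannot be reached from the start state, so discard them.
P0 = {A,B,C,I,K,L,N,O} | {D,E,F,G}.
On input 0, block {A,B,C,I,K,L,N,O} splits into {A,B,L,O} and {C,I,K,N}.
Refine {A,B,L,O} on symbol 1: members go to different blocks, giving {A,L,O} and {B}.
Refine {D,E,F,G} on symbol 0: members go to different blocks, giving {D,F} and {E,G}.
Refine {D,F} on symbol 0: members go to different blocks, giving {D} and {F}.
Split {E,G} by δ(·,1) → {E} and {G}.
No further refinement is possible. Final partition (7 blocks): {A,L,O} | {D} | {C,I,K,N} | {B} | {E} | {F} | {G}.
D and B end up in different blocks, so they are distinguishable. For instance, the string 'ε' is accepted from only B.

Yes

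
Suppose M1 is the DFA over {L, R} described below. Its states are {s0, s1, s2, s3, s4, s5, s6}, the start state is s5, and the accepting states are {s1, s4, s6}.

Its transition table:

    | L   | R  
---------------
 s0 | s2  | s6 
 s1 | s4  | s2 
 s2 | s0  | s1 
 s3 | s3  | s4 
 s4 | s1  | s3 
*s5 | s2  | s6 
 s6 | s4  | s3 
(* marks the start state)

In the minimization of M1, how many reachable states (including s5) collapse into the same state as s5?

4

Every state is reachable, so we keep all 7.
Initial partition by acceptance: {s1,s4,s6} | {s0,s2,s3,s5}.
Stable partition: {s1,s4,s6} | {s0,s2,s3,s5} — 2 equivalence classes.
State s5 belongs to the block {s0,s2,s3,s5}, which has 4 states.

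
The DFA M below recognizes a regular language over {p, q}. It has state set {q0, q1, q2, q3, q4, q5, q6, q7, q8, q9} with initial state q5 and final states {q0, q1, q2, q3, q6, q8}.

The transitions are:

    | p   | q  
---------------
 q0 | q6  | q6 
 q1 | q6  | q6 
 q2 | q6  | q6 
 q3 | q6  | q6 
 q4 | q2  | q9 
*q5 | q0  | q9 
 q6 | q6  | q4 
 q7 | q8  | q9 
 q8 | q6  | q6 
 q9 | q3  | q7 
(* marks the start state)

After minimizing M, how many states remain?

3

Reachable states from the start: {q0,q2,q3,q4,q5,q6,q7,q8,q9}. Unreachable: {q1} — drop them.
Start with accepting vs non-accepting: {q0,q2,q3,q6,q8} | {q4,q5,q7,q9}.
Refine {q0,q2,q3,q6,q8} on symbol q: members go to different blocks, giving {q0,q2,q3,q8} and {q6}.
No further refinement is possible. Final partition (3 blocks): {q0,q2,q3,q8} | {q4,q5,q7,q9} | {q6}.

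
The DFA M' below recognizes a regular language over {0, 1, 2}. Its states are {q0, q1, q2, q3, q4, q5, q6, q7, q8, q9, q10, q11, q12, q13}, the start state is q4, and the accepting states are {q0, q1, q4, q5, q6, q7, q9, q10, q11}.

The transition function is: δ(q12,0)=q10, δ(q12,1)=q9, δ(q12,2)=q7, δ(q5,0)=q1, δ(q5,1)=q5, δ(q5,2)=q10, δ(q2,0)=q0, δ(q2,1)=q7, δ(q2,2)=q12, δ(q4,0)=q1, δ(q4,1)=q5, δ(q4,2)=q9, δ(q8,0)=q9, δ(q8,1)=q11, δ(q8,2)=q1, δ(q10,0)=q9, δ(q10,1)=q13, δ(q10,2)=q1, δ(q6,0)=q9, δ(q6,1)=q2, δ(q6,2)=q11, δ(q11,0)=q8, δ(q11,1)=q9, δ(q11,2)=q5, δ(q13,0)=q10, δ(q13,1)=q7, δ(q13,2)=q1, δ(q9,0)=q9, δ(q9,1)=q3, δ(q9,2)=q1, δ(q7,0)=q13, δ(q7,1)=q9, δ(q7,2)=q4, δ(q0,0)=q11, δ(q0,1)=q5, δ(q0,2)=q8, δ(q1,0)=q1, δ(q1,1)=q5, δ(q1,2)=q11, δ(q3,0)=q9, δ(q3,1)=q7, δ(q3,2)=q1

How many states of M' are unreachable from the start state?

4

No path from q4 leads to q0, q2, q6, q12; the other 10 states are all reachable.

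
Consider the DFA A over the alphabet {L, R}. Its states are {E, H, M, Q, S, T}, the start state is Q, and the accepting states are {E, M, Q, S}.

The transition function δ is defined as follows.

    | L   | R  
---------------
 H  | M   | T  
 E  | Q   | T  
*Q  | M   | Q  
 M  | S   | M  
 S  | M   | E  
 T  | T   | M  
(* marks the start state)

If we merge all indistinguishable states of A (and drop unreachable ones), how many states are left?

5

First remove the unreachable states {H}; 5 states remain.
P0 = {E,M,Q,S} | {T}.
On input R, block {E,M,Q,S} splits into {M,Q,S} and {E}.
Split {M,Q,S} by δ(·,R) → {M,Q} and {S}.
Split {M,Q} by δ(·,L) → {M} and {Q}.
No further refinement is possible. Final partition (5 blocks): {M} | {T} | {E} | {S} | {Q}.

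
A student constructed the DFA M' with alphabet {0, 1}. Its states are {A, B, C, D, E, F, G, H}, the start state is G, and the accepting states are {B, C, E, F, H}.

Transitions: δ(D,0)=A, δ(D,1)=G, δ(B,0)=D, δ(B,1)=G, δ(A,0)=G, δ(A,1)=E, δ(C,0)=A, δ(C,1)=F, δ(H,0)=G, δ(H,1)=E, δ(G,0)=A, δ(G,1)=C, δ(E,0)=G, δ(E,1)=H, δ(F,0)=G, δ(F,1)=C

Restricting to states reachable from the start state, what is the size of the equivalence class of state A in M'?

States {B,D} cannot be reached from the start state, so discard them.
P0 = {C,E,F,H} | {A,G}.
No further refinement is possible. Final partition (2 blocks): {C,E,F,H} | {A,G}.
The equivalence class containing A is {A,G}, of size 2.

2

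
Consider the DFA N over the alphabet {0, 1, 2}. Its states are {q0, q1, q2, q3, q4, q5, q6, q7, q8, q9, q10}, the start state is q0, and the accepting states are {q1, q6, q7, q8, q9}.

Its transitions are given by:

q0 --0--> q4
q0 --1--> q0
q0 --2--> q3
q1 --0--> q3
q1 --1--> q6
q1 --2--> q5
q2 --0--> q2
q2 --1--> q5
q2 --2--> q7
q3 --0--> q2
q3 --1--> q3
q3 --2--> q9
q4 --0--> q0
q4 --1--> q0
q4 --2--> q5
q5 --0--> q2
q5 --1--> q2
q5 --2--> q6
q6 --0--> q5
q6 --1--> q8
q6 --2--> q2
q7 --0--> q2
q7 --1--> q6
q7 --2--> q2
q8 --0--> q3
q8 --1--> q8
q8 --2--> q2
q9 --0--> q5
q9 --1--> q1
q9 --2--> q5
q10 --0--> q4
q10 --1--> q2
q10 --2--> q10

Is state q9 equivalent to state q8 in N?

Reachable states from the start: {q0,q1,q2,q3,q4,q5,q6,q7,q8,q9}. Unreachable: {q10} — drop them.
Initial partition by acceptance: {q1,q6,q7,q8,q9} | {q0,q2,q3,q4,q5}.
Split {q0,q2,q3,q4,q5} by δ(·,2) → {q2,q3,q5} and {q0,q4}.
Stable partition: {q1,q6,q7,q8,q9} | {q2,q3,q5} | {q0,q4} — 3 equivalence classes.
q9 and q8 lie in the same block of the stable partition, so they are equivalent — no string distinguishes them.

Yes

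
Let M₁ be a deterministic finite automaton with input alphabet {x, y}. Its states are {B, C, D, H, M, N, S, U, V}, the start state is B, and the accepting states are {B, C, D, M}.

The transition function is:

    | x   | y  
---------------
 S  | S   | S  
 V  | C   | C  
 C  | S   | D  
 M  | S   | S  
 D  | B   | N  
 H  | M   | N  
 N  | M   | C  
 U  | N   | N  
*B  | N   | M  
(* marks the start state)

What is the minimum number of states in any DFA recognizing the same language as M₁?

6

Reachable states from the start: {B,C,D,M,N,S}. Unreachable: {H,U,V} — drop them.
Initial partition by acceptance: {B,C,D,M} | {N,S}.
Split {B,C,D,M} by δ(·,x) → {B,C,M} and {D}.
On input y, block {B,C,M} splits into {B} and {C} and {M}.
On input x, block {N,S} splits into {N} and {S}.
Stable partition: {B} | {N} | {D} | {C} | {M} | {S} — 6 equivalence classes.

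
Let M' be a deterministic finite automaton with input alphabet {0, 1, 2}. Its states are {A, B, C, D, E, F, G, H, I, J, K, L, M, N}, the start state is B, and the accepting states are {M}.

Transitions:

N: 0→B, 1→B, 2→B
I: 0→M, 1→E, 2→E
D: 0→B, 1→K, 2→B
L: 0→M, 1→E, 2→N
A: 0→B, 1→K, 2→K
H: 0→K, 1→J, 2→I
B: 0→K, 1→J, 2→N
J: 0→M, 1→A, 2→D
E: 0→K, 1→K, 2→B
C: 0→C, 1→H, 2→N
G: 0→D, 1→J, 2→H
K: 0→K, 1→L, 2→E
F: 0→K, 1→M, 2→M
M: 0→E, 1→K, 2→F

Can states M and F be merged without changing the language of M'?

States {C,G,H,I} cannot be reached from the start state, so discard them.
Start with accepting vs non-accepting: {M} | {A,B,D,E,F,J,K,L,N}.
Refine {A,B,D,E,F,J,K,L,N} on symbol 0: members go to different blocks, giving {A,B,D,E,F,K,N} and {J,L}.
Refine {A,B,D,E,F,K,N} on symbol 1: members go to different blocks, giving {A,D,E,N} and {B,K} and {F}.
Stable partition: {M} | {A,D,E,N} | {J,L} | {B,K} | {F} — 5 equivalence classes.
M and F end up in different blocks, so they are distinguishable. For instance, the string 'ε' is accepted from only M.

No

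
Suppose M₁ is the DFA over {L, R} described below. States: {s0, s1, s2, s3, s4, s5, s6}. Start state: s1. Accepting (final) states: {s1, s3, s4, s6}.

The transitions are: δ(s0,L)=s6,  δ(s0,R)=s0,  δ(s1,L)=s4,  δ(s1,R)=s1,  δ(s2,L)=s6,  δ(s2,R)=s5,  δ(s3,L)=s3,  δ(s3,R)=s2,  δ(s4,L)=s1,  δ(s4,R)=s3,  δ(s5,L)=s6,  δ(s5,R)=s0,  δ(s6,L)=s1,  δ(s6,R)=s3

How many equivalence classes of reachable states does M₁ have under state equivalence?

4

P0 = {s1,s3,s4,s6} | {s0,s2,s5}.
Refine {s1,s3,s4,s6} on symbol R: members go to different blocks, giving {s1,s4,s6} and {s3}.
On input R, block {s1,s4,s6} splits into {s4,s6} and {s1}.
Stable partition: {s4,s6} | {s0,s2,s5} | {s3} | {s1} — 4 equivalence classes.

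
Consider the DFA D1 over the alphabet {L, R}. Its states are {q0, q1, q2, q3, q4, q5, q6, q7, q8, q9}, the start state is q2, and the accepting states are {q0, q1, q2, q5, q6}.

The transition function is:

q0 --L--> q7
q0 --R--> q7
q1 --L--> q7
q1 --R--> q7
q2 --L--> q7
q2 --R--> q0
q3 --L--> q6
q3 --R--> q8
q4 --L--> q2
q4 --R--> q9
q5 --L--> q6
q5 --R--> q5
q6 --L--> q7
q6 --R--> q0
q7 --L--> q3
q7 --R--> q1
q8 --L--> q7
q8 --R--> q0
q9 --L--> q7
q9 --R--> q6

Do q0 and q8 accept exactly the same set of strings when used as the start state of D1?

No

States {q4,q5,q9} cannot be reached from the start state, so discard them.
P0 = {q0,q1,q2,q6} | {q3,q7,q8}.
Refine {q0,q1,q2,q6} on symbol R: members go to different blocks, giving {q0,q1} and {q2,q6}.
Split {q3,q7,q8} by δ(·,L) → {q7,q8} and {q3}.
Refine {q7,q8} on symbol L: members go to different blocks, giving {q7} and {q8}.
Stable partition: {q0,q1} | {q7} | {q2,q6} | {q3} | {q8} — 5 equivalence classes.
q0 and q8 end up in different blocks, so they are distinguishable. For instance, the string 'ε' is accepted from only q0.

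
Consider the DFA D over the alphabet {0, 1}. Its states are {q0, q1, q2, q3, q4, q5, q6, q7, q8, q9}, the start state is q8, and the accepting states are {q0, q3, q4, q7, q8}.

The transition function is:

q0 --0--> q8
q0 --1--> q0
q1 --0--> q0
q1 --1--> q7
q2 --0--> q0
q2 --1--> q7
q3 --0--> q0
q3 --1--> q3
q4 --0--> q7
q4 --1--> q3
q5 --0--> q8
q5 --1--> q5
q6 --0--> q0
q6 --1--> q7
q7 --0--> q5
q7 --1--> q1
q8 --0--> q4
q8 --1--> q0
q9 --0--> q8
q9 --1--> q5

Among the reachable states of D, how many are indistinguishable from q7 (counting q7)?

1

States {q2,q6,q9} cannot be reached from the start state, so discard them.
Start with accepting vs non-accepting: {q0,q3,q4,q7,q8} | {q1,q5}.
Split {q0,q3,q4,q7,q8} by δ(·,0) → {q0,q3,q4,q8} and {q7}.
On input 0, block {q0,q3,q4,q8} splits into {q0,q3,q8} and {q4}.
On input 0, block {q0,q3,q8} splits into {q0,q3} and {q8}.
Split {q0,q3} by δ(·,0) → {q0} and {q3}.
Refine {q1,q5} on symbol 0: members go to different blocks, giving {q1} and {q5}.
Stable partition: {q0} | {q1} | {q7} | {q4} | {q8} | {q3} | {q5} — 7 equivalence classes.
The equivalence class containing q7 is {q7}, of size 1.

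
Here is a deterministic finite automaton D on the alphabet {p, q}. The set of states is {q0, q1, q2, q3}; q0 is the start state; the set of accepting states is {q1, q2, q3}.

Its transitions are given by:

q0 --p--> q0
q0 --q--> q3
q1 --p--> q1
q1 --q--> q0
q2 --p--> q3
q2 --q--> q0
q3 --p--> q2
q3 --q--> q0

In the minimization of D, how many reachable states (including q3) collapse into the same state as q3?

2

First remove the unreachable states {q1}; 3 states remain.
Start with accepting vs non-accepting: {q2,q3} | {q0}.
Stable partition: {q2,q3} | {q0} — 2 equivalence classes.
The equivalence class containing q3 is {q2,q3}, of size 2.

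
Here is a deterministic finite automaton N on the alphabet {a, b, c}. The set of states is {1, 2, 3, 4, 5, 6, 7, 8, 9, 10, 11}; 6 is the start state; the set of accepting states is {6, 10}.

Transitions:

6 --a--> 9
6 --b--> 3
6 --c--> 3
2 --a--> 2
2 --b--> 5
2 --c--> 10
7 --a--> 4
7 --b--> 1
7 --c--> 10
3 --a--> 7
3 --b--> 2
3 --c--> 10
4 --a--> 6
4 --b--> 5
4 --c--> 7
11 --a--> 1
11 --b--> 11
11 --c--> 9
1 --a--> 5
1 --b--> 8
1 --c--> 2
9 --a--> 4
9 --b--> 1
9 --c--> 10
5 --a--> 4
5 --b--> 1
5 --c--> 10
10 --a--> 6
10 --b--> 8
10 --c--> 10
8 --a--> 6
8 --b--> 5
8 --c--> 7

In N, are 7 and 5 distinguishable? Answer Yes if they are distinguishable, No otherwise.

Reachable states from the start: {1,2,3,4,5,6,7,8,9,10}. Unreachable: {11} — drop them.
Start with accepting vs non-accepting: {6,10} | {1,2,3,4,5,7,8,9}.
Refine {6,10} on symbol a: members go to different blocks, giving {6} and {10}.
Refine {1,2,3,4,5,7,8,9} on symbol a: members go to different blocks, giving {1,2,3,5,7,9} and {4,8}.
Refine {1,2,3,5,7,9} on symbol a: members go to different blocks, giving {1,2,3} and {5,7,9}.
Split {1,2,3} by δ(·,a) → {1,3} and {2}.
On input b, block {1,3} splits into {1} and {3}.
The partition is now stable with 7 blocks: {6} | {1} | {10} | {4,8} | {5,7,9} | {2} | {3}.
7 and 5 lie in the same block of the stable partition, so they are equivalent — no string distinguishes them.

No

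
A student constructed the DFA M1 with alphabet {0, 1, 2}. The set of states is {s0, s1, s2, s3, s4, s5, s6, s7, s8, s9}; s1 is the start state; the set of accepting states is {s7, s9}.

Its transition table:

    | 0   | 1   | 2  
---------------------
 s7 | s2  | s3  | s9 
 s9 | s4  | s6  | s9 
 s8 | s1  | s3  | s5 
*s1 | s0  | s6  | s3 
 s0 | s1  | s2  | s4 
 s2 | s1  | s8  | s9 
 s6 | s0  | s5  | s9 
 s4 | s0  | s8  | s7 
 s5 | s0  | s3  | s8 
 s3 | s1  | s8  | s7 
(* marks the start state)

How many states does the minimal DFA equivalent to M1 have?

4

All states are reachable from the start state.
Initial partition by acceptance: {s7,s9} | {s0,s1,s2,s3,s4,s5,s6,s8}.
Refine {s0,s1,s2,s3,s4,s5,s6,s8} on symbol 2: members go to different blocks, giving {s0,s1,s5,s8} and {s2,s3,s4,s6}.
Split {s0,s1,s5,s8} by δ(·,2) → {s0,s1} and {s5,s8}.
Stable partition: {s7,s9} | {s0,s1} | {s2,s3,s4,s6} | {s5,s8} — 4 equivalence classes.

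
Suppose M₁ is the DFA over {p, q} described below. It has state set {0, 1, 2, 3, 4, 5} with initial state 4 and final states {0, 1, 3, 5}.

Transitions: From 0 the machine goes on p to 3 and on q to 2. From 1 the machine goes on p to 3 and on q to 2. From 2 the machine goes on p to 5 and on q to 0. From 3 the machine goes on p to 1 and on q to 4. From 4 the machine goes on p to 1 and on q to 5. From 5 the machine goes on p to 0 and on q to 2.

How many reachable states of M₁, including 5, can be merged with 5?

4

P0 = {0,1,3,5} | {2,4}.
Stable partition: {0,1,3,5} | {2,4} — 2 equivalence classes.
State 5 belongs to the block {0,1,3,5}, which has 4 states.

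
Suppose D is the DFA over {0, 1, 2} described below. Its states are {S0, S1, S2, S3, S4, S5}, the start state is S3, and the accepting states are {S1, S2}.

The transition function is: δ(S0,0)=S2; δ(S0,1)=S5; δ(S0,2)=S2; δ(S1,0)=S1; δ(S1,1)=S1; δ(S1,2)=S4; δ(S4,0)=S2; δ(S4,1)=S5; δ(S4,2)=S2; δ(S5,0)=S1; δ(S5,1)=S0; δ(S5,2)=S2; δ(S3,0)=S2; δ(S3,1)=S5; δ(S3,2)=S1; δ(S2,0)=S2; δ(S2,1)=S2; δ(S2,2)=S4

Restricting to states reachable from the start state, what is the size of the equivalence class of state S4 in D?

4

Every state is reachable, so we keep all 6.
P0 = {S1,S2} | {S0,S3,S4,S5}.
Stable partition: {S1,S2} | {S0,S3,S4,S5} — 2 equivalence classes.
State S4 belongs to the block {S0,S3,S4,S5}, which has 4 states.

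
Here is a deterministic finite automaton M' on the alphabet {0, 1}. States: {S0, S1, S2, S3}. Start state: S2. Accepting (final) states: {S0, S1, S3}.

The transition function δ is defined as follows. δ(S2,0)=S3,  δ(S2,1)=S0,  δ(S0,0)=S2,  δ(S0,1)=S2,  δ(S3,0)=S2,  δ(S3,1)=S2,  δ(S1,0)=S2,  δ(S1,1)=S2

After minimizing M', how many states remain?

Reachable states from the start: {S0,S2,S3}. Unreachable: {S1} — drop them.
Initial partition by acceptance: {S0,S3} | {S2}.
No further refinement is possible. Final partition (2 blocks): {S0,S3} | {S2}.

2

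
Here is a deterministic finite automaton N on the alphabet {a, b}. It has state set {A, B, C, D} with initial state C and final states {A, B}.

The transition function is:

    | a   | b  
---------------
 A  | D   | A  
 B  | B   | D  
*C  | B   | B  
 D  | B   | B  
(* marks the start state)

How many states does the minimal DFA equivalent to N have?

First remove the unreachable states {A}; 3 states remain.
Initial partition by acceptance: {B} | {C,D}.
Stable partition: {B} | {C,D} — 2 equivalence classes.

2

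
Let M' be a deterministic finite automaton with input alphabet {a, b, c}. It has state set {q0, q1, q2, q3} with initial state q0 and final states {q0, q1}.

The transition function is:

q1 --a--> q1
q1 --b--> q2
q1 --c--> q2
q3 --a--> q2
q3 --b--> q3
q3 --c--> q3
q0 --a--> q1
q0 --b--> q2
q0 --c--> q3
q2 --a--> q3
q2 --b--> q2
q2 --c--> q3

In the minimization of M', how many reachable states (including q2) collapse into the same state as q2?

Initial partition by acceptance: {q0,q1} | {q2,q3}.
Stable partition: {q0,q1} | {q2,q3} — 2 equivalence classes.
State q2 belongs to the block {q2,q3}, which has 2 states.

2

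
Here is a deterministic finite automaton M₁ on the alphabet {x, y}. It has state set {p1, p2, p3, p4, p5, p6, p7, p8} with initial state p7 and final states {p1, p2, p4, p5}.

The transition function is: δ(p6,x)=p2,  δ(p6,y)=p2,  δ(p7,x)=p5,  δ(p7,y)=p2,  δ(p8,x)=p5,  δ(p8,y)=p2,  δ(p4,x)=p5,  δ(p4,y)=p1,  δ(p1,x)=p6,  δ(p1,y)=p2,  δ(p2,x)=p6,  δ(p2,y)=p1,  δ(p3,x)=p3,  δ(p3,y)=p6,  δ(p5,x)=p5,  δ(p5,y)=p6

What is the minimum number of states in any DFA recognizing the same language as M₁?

4

First remove the unreachable states {p3,p4,p8}; 5 states remain.
Initial partition by acceptance: {p1,p2,p5} | {p6,p7}.
Refine {p1,p2,p5} on symbol x: members go to different blocks, giving {p1,p2} and {p5}.
On input x, block {p6,p7} splits into {p6} and {p7}.
No further refinement is possible. Final partition (4 blocks): {p1,p2} | {p6} | {p5} | {p7}.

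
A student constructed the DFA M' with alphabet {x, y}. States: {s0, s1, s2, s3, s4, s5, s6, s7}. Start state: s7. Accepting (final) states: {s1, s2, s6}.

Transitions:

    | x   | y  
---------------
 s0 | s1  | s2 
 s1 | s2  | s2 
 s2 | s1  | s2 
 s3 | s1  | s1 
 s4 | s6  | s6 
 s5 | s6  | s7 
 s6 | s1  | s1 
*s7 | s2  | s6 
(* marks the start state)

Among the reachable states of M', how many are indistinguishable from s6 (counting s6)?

3

States {s0,s3,s4,s5} cannot be reached from the start state, so discard them.
P0 = {s1,s2,s6} | {s7}.
The partition is now stable with 2 blocks: {s1,s2,s6} | {s7}.
State s6 belongs to the block {s1,s2,s6}, which has 3 states.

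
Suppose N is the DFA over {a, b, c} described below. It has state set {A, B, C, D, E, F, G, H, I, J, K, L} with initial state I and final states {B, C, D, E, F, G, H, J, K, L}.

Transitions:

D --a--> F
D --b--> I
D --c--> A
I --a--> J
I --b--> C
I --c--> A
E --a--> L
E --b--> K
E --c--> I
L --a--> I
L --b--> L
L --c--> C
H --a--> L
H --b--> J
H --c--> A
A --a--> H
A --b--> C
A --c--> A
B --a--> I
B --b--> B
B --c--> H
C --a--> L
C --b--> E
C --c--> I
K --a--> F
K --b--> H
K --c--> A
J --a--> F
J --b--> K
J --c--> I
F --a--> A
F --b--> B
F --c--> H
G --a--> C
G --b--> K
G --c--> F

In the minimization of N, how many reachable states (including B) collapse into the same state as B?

First remove the unreachable states {D,G}; 10 states remain.
Initial partition by acceptance: {B,C,E,F,H,J,K,L} | {A,I}.
On input a, block {B,C,E,F,H,J,K,L} splits into {C,E,H,J,K} and {B,F,L}.
No further refinement is possible. Final partition (3 blocks): {C,E,H,J,K} | {A,I} | {B,F,L}.
State B belongs to the block {B,F,L}, which has 3 states.

3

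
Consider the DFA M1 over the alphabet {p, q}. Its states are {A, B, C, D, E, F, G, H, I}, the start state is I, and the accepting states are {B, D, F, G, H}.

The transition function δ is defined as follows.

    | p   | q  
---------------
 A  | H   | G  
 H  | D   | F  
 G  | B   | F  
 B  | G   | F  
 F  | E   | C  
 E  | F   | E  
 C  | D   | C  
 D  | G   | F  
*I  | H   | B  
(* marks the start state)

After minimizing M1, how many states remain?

5

Reachable states from the start: {B,C,D,E,F,G,H,I}. Unreachable: {A} — drop them.
P0 = {B,D,F,G,H} | {C,E,I}.
Refine {B,D,F,G,H} on symbol p: members go to different blocks, giving {B,D,G,H} and {F}.
On input p, block {C,E,I} splits into {C,I} and {E}.
Refine {C,I} on symbol q: members go to different blocks, giving {C} and {I}.
No further refinement is possible. Final partition (5 blocks): {B,D,G,H} | {C} | {F} | {E} | {I}.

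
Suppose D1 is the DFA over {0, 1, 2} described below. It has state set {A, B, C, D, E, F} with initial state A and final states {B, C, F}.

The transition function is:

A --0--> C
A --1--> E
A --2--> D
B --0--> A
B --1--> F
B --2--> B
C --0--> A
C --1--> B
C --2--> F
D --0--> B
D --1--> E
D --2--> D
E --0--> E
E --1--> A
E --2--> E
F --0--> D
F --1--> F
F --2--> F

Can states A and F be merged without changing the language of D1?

No

Start with accepting vs non-accepting: {B,C,F} | {A,D,E}.
Split {A,D,E} by δ(·,0) → {A,D} and {E}.
No further refinement is possible. Final partition (3 blocks): {B,C,F} | {A,D} | {E}.
A and F end up in different blocks, so they are distinguishable. For instance, the string 'ε' is accepted from only F.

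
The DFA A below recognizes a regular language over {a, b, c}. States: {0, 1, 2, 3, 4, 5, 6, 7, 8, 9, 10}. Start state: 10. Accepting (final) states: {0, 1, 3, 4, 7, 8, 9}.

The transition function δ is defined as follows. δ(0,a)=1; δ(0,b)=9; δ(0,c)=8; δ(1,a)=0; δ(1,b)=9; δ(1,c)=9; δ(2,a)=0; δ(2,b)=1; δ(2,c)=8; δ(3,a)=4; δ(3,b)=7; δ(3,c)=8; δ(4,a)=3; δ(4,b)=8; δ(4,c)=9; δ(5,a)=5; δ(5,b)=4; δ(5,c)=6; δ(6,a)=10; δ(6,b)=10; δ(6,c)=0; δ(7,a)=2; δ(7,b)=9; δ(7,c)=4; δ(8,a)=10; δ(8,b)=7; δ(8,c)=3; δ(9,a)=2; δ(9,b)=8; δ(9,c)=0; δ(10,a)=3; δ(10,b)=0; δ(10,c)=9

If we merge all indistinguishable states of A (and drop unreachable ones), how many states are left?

3

States {5,6} cannot be reached from the start state, so discard them.
P0 = {0,1,3,4,7,8,9} | {2,10}.
Split {0,1,3,4,7,8,9} by δ(·,a) → {0,1,3,4} and {7,8,9}.
No further refinement is possible. Final partition (3 blocks): {0,1,3,4} | {2,10} | {7,8,9}.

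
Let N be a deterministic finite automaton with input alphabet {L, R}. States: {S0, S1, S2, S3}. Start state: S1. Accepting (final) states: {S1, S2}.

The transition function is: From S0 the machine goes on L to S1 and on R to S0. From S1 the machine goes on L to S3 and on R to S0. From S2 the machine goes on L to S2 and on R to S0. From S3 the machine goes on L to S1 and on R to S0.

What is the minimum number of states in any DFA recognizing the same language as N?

2

States {S2} cannot be reached from the start state, so discard them.
Initial partition by acceptance: {S1} | {S0,S3}.
The partition is now stable with 2 blocks: {S1} | {S0,S3}.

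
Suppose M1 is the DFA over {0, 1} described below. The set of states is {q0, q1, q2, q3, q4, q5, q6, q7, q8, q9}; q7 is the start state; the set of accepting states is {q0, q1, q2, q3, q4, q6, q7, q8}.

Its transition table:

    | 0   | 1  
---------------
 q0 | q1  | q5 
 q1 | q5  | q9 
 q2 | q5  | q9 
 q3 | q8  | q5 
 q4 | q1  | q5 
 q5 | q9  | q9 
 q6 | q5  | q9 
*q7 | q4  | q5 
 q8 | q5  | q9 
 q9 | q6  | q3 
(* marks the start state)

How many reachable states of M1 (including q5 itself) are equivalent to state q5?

First remove the unreachable states {q0,q2}; 8 states remain.
Start with accepting vs non-accepting: {q1,q3,q4,q6,q7,q8} | {q5,q9}.
Split {q1,q3,q4,q6,q7,q8} by δ(·,0) → {q1,q6,q8} and {q3,q4,q7}.
Refine {q5,q9} on symbol 0: members go to different blocks, giving {q5} and {q9}.
Refine {q3,q4,q7} on symbol 0: members go to different blocks, giving {q3,q4} and {q7}.
The partition is now stable with 5 blocks: {q1,q6,q8} | {q5} | {q3,q4} | {q9} | {q7}.
State q5 belongs to the block {q5}, which has 1 states.

1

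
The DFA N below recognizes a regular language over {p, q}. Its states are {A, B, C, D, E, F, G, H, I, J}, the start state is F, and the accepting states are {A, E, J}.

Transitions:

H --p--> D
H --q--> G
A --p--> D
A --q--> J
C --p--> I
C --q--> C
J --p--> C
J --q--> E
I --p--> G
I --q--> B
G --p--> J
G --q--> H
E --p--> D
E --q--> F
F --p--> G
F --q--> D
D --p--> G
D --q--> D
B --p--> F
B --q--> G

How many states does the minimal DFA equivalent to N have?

Reachable states from the start: {B,C,D,E,F,G,H,I,J}. Unreachable: {A} — drop them.
Start with accepting vs non-accepting: {E,J} | {B,C,D,F,G,H,I}.
Refine {E,J} on symbol q: members go to different blocks, giving {E} and {J}.
On input p, block {B,C,D,F,G,H,I} splits into {B,C,D,F,H,I} and {G}.
Refine {B,C,D,F,H,I} on symbol p: members go to different blocks, giving {B,C,H} and {D,F,I}.
Split {B,C,H} by δ(·,q) → {B,H} and {C}.
Split {D,F,I} by δ(·,q) → {D,F} and {I}.
Stable partition: {E} | {B,H} | {J} | {G} | {D,F} | {C} | {I} — 7 equivalence classes.

7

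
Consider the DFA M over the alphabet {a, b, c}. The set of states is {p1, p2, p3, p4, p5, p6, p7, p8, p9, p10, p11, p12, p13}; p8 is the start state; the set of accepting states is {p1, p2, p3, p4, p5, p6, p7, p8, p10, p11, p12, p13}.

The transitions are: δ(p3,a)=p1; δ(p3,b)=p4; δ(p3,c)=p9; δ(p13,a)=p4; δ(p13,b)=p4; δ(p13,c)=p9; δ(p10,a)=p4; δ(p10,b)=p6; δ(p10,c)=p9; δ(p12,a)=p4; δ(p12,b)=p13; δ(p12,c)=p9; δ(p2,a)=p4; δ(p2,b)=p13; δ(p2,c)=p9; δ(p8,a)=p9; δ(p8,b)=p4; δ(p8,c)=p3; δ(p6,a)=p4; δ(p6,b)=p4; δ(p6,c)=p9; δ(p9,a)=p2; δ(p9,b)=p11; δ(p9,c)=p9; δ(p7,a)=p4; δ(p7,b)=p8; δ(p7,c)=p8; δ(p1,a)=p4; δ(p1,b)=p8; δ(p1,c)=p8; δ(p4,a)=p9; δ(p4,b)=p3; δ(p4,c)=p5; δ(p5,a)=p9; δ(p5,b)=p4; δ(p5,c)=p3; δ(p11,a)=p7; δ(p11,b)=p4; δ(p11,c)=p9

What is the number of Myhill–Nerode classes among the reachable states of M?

First remove the unreachable states {p6,p10,p12}; 10 states remain.
P0 = {p1,p2,p3,p4,p5,p7,p8,p11,p13} | {p9}.
On input a, block {p1,p2,p3,p4,p5,p7,p8,p11,p13} splits into {p1,p2,p3,p7,p11,p13} and {p4,p5,p8}.
Refine {p1,p2,p3,p7,p11,p13} on symbol a: members go to different blocks, giving {p1,p2,p7,p13} and {p3,p11}.
Split {p1,p2,p7,p13} by δ(·,b) → {p1,p7,p13} and {p2}.
Split {p1,p7,p13} by δ(·,c) → {p1,p7} and {p13}.
Split {p4,p5,p8} by δ(·,b) → {p5,p8} and {p4}.
No further refinement is possible. Final partition (7 blocks): {p1,p7} | {p9} | {p5,p8} | {p3,p11} | {p2} | {p13} | {p4}.

7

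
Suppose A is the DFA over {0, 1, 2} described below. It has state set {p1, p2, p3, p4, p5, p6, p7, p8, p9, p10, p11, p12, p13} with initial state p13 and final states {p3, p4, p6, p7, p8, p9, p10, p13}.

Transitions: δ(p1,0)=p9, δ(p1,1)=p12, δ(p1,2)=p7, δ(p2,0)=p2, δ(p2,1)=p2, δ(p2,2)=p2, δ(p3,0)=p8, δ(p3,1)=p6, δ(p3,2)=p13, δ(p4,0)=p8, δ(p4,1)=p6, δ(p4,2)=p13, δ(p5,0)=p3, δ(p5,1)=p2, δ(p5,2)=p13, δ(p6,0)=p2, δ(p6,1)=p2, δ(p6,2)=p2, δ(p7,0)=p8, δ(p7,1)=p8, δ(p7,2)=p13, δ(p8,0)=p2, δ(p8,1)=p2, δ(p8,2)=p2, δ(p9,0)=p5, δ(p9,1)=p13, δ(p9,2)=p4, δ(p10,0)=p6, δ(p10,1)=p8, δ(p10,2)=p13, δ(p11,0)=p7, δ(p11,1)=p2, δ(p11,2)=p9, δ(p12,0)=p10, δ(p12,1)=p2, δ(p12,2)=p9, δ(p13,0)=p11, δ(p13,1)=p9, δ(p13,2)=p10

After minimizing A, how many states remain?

5

States {p1,p12} cannot be reached from the start state, so discard them.
Start with accepting vs non-accepting: {p3,p4,p6,p7,p8,p9,p10,p13} | {p2,p5,p11}.
On input 0, block {p3,p4,p6,p7,p8,p9,p10,p13} splits into {p3,p4,p7,p10} and {p6,p8,p9,p13}.
Split {p2,p5,p11} by δ(·,0) → {p5,p11} and {p2}.
Split {p6,p8,p9,p13} by δ(·,0) → {p6,p8} and {p9,p13}.
The partition is now stable with 5 blocks: {p3,p4,p7,p10} | {p5,p11} | {p6,p8} | {p2} | {p9,p13}.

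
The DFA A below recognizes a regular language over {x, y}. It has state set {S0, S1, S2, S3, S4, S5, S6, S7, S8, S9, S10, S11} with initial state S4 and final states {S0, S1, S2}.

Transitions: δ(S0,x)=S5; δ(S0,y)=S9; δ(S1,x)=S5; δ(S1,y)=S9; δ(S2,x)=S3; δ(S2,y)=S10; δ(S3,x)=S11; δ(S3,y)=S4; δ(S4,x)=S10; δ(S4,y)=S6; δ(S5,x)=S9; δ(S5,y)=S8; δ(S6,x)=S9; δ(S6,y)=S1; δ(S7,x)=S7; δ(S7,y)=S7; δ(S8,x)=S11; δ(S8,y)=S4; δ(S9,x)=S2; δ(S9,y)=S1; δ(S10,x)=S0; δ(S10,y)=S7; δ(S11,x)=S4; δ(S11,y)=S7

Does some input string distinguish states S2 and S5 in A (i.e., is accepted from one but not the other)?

Every state is reachable, so we keep all 12.
Initial partition by acceptance: {S0,S1,S2} | {S3,S4,S5,S6,S7,S8,S9,S10,S11}.
On input x, block {S3,S4,S5,S6,S7,S8,S9,S10,S11} splits into {S3,S4,S5,S6,S7,S8,S11} and {S9,S10}.
Split {S3,S4,S5,S6,S7,S8,S11} by δ(·,x) → {S3,S7,S8,S11} and {S4,S5,S6}.
On input x, block {S0,S1,S2} splits into {S0,S1} and {S2}.
Split {S3,S7,S8,S11} by δ(·,x) → {S3,S7,S8} and {S11}.
Refine {S3,S7,S8} on symbol x: members go to different blocks, giving {S3,S8} and {S7}.
On input x, block {S9,S10} splits into {S9} and {S10}.
Refine {S4,S5,S6} on symbol x: members go to different blocks, giving {S5,S6} and {S4}.
On input y, block {S5,S6} splits into {S5} and {S6}.
Stable partition: {S0,S1} | {S3,S8} | {S9} | {S5} | {S2} | {S11} | {S7} | {S10} | {S4} | {S6} — 10 equivalence classes.
S2 and S5 end up in different blocks, so they are distinguishable. For instance, the string 'ε' is accepted from only S2.

Yes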